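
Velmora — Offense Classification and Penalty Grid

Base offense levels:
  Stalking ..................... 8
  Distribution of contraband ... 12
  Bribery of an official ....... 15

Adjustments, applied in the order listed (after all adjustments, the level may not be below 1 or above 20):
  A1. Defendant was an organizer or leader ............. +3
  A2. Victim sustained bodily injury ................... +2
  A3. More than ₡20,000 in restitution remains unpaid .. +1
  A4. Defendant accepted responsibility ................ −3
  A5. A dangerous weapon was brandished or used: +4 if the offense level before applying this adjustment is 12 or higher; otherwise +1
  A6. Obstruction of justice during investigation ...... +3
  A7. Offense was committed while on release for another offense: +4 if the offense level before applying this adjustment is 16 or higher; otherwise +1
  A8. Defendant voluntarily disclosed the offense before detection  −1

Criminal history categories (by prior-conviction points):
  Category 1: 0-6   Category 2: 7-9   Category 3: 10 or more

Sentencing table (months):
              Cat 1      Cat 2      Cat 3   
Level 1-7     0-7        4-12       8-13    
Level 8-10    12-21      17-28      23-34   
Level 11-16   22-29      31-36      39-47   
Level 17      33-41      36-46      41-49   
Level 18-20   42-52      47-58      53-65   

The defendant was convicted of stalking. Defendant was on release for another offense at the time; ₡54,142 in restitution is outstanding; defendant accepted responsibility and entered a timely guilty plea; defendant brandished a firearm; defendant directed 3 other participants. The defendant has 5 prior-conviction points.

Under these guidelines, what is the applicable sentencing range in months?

22-29 months

Base offense level for stalking: 8.
A1 applies: 8 + 3 = 11.
A3 applies: 11 + 1 = 12.
A4 applies: 12 − 3 = 9.
A5 applies (level before this adjustment is 9 < 12, so +1): 9 + 1 = 10.
A6 does not apply.
A7 applies (level before this adjustment is 10 < 16, so +1): 10 + 1 = 11.
A8 does not apply.
Final offense level: 11.
Criminal history: 5 prior points → Category 1 (0-6).
Level 11 falls in the 11-16 band.
Grid: Level 11-16 × Category 1 = 22-29 months.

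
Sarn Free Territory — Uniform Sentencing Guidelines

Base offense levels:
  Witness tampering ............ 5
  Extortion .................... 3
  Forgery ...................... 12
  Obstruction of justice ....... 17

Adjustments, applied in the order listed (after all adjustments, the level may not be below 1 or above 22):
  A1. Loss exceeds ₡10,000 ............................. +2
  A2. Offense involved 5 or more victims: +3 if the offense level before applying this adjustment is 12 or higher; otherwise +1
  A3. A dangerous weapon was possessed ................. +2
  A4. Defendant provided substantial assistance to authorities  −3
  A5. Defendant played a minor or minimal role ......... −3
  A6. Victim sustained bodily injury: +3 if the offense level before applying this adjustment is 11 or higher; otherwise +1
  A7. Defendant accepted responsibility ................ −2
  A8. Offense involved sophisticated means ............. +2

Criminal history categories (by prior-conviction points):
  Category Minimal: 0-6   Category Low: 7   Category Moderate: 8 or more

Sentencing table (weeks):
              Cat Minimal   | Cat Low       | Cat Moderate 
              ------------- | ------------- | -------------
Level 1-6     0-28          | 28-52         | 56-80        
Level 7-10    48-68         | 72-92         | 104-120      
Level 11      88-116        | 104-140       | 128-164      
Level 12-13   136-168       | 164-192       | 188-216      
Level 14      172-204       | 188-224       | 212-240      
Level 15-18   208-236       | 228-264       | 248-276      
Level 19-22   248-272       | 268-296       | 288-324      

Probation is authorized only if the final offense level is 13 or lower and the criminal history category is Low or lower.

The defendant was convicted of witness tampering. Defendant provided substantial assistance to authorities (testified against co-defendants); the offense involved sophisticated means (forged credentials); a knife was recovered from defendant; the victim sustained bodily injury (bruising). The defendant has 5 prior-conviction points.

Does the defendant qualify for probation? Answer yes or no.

Base offense level for witness tampering: 5.
A1 does not apply.
A3 applies: 5 + 2 = 7.
A4 applies: 7 − 3 = 4.
A6 applies (level before this adjustment is 4 < 11, so +1): 4 + 1 = 5.
A7 does not apply.
A8 applies: 5 + 2 = 7.
Final offense level: 7.
Criminal history: 5 prior points → Category Minimal (0-6).
Level 7 falls in the 7-10 band.
Grid: Level 7-10 × Category Minimal = 48-68 weeks.
Probation check: level 7 ≤ 13 and category Minimal ≤ Low → eligible.

Yes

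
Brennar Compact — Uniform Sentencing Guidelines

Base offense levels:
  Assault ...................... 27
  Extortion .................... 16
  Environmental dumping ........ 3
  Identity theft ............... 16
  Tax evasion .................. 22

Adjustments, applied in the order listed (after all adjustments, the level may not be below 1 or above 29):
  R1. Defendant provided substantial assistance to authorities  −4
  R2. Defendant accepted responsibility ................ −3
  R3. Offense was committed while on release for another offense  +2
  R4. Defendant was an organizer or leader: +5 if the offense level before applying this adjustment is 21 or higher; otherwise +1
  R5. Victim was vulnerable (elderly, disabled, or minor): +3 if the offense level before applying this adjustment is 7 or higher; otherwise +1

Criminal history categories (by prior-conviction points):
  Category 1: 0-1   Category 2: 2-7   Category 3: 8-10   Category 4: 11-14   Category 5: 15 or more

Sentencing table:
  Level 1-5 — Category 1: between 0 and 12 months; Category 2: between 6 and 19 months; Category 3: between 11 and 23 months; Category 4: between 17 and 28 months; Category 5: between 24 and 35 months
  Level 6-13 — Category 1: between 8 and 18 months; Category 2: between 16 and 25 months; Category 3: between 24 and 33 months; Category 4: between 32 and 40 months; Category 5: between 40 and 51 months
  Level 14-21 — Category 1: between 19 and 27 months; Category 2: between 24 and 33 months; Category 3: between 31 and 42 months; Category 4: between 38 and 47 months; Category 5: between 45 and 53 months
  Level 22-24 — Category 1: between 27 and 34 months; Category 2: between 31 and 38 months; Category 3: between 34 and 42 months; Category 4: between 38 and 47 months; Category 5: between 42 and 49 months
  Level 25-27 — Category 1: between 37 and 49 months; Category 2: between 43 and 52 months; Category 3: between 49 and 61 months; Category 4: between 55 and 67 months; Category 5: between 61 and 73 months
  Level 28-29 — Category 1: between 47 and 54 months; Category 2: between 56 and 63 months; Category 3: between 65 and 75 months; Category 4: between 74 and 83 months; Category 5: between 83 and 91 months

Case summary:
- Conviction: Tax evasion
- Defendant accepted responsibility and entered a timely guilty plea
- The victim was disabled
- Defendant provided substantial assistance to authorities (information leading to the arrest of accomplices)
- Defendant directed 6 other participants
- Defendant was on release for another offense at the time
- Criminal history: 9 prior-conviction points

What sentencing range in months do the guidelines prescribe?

Base offense level for tax evasion: 22.
R1 applies: 22 − 4 = 18.
R2 applies: 18 − 3 = 15.
R3 applies: 15 + 2 = 17.
R4 applies (level before this adjustment is 17 < 21, so +1): 17 + 1 = 18.
R5 applies (level before this adjustment is 18 ≥ 7, so +3): 18 + 3 = 21.
Final offense level: 21.
Criminal history: 9 prior points → Category 3 (8-10).
Level 21 falls in the 14-21 band.
Grid: Level 14-21 × Category 3 = 31-42 months.

31-42 months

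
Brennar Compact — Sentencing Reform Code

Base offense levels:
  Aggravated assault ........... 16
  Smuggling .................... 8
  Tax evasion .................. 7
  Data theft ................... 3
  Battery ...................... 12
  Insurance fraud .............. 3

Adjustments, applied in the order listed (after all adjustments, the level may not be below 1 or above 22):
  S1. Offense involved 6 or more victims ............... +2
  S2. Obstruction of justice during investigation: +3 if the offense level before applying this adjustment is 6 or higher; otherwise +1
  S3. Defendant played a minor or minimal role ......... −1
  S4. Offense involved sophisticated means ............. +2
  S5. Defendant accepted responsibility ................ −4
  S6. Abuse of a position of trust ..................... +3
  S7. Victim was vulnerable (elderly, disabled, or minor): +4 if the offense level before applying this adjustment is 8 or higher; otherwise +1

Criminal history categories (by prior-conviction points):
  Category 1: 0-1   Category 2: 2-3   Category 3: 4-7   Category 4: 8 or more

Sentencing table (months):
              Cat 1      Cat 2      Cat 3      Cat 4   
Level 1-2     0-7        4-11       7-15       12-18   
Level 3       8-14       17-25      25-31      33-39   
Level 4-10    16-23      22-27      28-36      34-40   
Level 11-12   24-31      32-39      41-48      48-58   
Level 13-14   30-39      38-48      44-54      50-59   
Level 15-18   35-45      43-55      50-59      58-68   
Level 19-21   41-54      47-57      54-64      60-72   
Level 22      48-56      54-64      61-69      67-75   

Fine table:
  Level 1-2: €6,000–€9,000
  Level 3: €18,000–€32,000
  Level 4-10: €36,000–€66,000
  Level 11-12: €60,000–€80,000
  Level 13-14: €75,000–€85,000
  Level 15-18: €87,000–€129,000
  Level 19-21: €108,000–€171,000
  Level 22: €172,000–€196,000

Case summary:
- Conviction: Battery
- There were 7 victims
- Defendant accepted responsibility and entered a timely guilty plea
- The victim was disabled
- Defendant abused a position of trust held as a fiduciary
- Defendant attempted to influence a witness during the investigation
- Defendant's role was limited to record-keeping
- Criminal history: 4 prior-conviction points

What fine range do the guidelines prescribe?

Base offense level for battery: 12.
S1 applies: 12 + 2 = 14.
S2 applies (level before this adjustment is 14 ≥ 6, so +3): 14 + 3 = 17.
S3 applies: 17 − 1 = 16.
S4 does not apply.
S5 applies: 16 − 4 = 12.
S6 applies: 12 + 3 = 15.
S7 applies (level before this adjustment is 15 ≥ 8, so +4): 15 + 4 = 19.
Final offense level: 19.
Level 19 falls in the 19-21 band.
Fine table: Level 19-21 → €108,000–€171,000.

€108,000–€171,000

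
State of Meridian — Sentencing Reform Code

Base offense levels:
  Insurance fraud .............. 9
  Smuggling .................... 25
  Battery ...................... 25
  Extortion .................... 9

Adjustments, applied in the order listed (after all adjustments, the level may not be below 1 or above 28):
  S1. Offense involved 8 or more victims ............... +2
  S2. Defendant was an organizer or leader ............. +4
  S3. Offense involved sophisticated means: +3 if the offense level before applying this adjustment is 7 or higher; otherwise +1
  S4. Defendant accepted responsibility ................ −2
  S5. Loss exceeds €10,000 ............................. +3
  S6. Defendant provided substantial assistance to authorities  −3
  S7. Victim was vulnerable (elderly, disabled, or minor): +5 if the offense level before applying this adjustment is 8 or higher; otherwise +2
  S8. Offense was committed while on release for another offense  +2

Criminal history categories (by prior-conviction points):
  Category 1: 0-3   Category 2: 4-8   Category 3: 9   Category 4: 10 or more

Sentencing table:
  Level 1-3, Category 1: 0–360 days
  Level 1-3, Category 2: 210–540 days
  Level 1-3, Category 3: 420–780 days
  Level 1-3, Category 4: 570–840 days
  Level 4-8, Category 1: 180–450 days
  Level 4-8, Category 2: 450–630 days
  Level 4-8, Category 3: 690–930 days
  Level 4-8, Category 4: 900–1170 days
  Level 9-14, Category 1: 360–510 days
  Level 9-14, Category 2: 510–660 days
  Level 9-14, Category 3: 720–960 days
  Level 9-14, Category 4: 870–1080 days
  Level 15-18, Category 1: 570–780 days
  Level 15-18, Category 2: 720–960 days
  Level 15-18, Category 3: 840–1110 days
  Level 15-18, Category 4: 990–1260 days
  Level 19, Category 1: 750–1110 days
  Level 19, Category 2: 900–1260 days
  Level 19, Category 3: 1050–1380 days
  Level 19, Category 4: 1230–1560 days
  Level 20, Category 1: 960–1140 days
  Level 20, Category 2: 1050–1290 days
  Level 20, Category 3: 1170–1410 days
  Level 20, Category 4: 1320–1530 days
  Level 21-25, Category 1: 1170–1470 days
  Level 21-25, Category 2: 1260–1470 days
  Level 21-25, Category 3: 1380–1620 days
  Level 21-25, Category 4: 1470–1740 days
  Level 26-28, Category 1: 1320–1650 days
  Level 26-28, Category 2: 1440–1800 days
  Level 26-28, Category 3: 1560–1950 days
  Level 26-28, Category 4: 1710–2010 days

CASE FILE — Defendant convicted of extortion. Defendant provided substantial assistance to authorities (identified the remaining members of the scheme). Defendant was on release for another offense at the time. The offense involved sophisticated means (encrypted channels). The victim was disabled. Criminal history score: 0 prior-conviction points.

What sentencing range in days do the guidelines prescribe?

Base offense level for extortion: 9.
S2 does not apply.
S3 applies (level before this adjustment is 9 ≥ 7, so +3): 9 + 3 = 12.
S6 applies: 12 − 3 = 9.
S7 applies (level before this adjustment is 9 ≥ 8, so +5): 9 + 5 = 14.
S8 applies: 14 + 2 = 16.
Final offense level: 16.
Criminal history: 0 prior points → Category 1 (0-3).
Level 16 falls in the 15-18 band.
Grid: Level 15-18 × Category 1 = 570-780 days.

570-780 days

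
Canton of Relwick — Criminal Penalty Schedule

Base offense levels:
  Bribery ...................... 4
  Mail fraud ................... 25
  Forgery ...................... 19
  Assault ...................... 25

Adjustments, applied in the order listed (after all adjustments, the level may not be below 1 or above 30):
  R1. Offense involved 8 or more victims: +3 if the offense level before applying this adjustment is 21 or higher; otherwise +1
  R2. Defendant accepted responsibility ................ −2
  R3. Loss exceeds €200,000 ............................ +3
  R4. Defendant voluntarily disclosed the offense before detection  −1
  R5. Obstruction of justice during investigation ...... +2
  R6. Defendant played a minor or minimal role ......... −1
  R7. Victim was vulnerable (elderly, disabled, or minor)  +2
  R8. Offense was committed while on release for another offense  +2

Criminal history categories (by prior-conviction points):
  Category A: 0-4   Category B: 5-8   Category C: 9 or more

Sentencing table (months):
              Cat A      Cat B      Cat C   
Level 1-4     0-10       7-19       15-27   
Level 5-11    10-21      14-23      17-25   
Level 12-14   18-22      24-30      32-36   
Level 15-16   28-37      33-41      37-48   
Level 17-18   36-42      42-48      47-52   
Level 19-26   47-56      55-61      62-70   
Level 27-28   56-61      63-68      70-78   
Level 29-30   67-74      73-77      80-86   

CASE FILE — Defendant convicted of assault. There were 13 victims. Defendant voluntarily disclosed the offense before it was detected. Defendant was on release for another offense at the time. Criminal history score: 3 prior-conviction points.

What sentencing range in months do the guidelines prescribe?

67-74 months

Base offense level for assault: 25.
R1 applies (level before this adjustment is 25 ≥ 21, so +3): 25 + 3 = 28.
R3 does not apply.
R4 applies: 28 − 1 = 27.
R7 does not apply.
R8 applies: 27 + 2 = 29.
Final offense level: 29.
Criminal history: 3 prior points → Category A (0-4).
Level 29 falls in the 29-30 band.
Grid: Level 29-30 × Category A = 67-74 months.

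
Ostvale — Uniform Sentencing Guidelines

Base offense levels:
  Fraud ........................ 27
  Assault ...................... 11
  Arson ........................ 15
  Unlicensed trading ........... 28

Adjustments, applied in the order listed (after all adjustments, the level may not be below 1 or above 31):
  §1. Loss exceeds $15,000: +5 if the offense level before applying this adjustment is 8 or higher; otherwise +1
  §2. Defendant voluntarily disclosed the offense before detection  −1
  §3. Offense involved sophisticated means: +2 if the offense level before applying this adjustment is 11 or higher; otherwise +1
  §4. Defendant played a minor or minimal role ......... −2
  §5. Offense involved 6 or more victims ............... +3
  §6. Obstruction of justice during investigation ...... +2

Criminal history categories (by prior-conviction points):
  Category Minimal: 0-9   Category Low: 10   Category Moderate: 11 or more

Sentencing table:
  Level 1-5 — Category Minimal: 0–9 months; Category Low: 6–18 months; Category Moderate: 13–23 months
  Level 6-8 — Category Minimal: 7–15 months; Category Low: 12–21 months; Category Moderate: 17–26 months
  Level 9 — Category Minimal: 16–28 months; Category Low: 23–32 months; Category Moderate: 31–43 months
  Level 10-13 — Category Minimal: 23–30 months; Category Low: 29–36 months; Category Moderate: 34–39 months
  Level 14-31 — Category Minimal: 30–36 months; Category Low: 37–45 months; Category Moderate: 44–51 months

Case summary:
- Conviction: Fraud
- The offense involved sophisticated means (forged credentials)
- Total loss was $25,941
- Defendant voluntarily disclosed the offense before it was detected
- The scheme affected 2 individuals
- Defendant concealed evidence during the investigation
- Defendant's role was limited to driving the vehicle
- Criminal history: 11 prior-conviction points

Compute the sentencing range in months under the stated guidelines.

44-51 months

Base offense level for fraud: 27.
§1 applies (level before this adjustment is 27 ≥ 8, so +5): 27 + 5 = 32.
§2 applies: 32 − 1 = 31.
§3 applies (level before this adjustment is 31 ≥ 11, so +2): 31 + 2 = 33.
§4 applies: 33 − 2 = 31.
§5 does not apply.
§6 applies: 31 + 2 = 33.
Level 33 exceeds the maximum of 31; capped at 31.
Final offense level: 31.
Criminal history: 11 prior points → Category Moderate (11+).
Level 31 falls in the 14-31 band.
Grid: Level 14-31 × Category Moderate = 44-51 months.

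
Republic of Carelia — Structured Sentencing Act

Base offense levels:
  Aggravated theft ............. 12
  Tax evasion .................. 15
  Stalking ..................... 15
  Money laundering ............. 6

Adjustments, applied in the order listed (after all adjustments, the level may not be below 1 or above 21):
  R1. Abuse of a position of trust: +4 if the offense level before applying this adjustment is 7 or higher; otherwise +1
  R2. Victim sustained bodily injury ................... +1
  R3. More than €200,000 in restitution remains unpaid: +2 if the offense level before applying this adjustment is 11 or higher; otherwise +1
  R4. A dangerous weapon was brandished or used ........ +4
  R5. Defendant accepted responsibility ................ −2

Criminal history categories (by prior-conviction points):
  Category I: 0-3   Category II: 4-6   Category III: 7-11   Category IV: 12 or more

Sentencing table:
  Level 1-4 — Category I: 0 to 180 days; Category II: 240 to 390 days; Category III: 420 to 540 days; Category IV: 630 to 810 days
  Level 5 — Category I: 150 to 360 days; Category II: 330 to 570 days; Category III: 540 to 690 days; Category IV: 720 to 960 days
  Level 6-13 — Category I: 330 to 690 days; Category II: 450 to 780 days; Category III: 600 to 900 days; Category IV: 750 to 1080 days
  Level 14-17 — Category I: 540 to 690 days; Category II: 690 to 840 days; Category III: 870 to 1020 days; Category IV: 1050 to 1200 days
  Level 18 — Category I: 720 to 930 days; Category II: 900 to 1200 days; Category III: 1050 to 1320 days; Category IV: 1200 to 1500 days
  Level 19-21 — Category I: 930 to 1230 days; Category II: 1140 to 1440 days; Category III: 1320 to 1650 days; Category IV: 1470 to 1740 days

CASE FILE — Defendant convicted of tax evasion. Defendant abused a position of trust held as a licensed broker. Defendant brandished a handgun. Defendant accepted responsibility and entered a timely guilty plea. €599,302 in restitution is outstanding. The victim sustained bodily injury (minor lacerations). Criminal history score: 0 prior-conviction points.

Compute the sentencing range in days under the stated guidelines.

Base offense level for tax evasion: 15.
R1 applies (level before this adjustment is 15 ≥ 7, so +4): 15 + 4 = 19.
R2 applies: 19 + 1 = 20.
R3 applies (level before this adjustment is 20 ≥ 11, so +2): 20 + 2 = 22.
R4 applies: 22 + 4 = 26.
R5 applies: 26 − 2 = 24.
Level 24 exceeds the maximum of 21; capped at 21.
Final offense level: 21.
Criminal history: 0 prior points → Category I (0-3).
Level 21 falls in the 19-21 band.
Grid: Level 19-21 × Category I = 930-1230 days.

930-1230 days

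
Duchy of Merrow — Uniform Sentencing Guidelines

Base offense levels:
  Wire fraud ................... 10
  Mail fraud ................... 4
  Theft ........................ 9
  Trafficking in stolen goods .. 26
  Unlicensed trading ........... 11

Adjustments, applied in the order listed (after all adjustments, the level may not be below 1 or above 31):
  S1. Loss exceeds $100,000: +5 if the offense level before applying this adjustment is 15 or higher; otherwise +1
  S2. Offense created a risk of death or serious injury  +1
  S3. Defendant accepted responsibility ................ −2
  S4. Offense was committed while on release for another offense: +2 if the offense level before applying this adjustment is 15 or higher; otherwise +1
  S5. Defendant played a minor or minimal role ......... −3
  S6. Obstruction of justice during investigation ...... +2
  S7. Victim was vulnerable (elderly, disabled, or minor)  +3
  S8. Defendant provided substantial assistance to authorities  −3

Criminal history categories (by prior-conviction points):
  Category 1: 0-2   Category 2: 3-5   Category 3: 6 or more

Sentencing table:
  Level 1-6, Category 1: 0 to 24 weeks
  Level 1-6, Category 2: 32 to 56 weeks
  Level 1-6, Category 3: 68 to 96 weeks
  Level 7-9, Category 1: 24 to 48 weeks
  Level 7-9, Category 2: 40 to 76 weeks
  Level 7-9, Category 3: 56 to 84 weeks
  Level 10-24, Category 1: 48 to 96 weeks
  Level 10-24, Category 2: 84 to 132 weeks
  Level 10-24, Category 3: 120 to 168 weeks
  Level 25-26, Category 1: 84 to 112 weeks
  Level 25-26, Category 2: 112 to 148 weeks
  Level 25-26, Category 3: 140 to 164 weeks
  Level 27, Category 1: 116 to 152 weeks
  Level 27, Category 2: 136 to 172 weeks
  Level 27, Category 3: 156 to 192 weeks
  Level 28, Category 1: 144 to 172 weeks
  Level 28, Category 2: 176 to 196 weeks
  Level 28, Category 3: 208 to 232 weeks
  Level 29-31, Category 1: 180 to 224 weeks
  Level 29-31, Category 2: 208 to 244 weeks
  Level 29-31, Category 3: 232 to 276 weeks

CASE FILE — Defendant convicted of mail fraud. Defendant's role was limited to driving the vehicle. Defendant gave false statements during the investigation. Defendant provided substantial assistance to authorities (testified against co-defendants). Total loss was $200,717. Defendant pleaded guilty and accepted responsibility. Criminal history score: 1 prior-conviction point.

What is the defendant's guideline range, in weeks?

0-24 weeks

Base offense level for mail fraud: 4.
S1 applies (level before this adjustment is 4 < 15, so +1): 4 + 1 = 5.
S3 applies: 5 − 2 = 3.
S5 applies: 3 − 3 = 0.
S6 applies: 0 + 2 = 2.
S7 does not apply.
S8 applies: 2 − 3 = -1.
Level -1 is below the minimum of 1; floored at 1.
Final offense level: 1.
Criminal history: 1 prior point → Category 1 (0-2).
Level 1 falls in the 1-6 band.
Grid: Level 1-6 × Category 1 = 0-24 weeks.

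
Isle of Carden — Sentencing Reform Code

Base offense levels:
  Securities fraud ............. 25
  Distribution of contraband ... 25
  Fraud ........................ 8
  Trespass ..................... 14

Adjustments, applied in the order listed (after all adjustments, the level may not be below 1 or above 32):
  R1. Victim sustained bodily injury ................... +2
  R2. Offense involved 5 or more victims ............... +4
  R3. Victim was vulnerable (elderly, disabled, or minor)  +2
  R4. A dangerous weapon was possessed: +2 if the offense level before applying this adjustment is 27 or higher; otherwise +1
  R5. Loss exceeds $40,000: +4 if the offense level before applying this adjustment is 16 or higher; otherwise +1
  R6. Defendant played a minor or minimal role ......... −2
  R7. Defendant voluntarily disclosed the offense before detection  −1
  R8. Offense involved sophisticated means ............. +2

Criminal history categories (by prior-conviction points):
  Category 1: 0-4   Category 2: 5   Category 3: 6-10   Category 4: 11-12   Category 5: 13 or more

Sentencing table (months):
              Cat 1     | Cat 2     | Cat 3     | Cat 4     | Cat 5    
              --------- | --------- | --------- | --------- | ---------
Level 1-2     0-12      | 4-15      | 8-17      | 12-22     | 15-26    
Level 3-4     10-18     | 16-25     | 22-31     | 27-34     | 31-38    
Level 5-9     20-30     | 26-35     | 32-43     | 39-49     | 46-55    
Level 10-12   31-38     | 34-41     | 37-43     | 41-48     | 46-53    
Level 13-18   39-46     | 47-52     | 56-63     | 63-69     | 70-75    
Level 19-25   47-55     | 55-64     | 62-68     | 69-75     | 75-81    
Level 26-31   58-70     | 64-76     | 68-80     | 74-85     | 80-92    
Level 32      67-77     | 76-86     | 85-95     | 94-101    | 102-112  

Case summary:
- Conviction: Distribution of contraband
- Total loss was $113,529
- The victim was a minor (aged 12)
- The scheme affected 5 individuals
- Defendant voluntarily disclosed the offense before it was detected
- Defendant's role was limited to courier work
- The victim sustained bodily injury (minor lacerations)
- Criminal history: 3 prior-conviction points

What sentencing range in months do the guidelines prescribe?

Base offense level for distribution of contraband: 25.
R1 applies: 25 + 2 = 27.
R2 applies: 27 + 4 = 31.
R3 applies: 31 + 2 = 33.
R4 does not apply.
R5 applies (level before this adjustment is 33 ≥ 16, so +4): 33 + 4 = 37.
R6 applies: 37 − 2 = 35.
R7 applies: 35 − 1 = 34.
Level 34 exceeds the maximum of 32; capped at 32.
Final offense level: 32.
Criminal history: 3 prior points → Category 1 (0-4).
Level 32 falls in the 32 band.
Grid: Level 32 × Category 1 = 67-77 months.

67-77 months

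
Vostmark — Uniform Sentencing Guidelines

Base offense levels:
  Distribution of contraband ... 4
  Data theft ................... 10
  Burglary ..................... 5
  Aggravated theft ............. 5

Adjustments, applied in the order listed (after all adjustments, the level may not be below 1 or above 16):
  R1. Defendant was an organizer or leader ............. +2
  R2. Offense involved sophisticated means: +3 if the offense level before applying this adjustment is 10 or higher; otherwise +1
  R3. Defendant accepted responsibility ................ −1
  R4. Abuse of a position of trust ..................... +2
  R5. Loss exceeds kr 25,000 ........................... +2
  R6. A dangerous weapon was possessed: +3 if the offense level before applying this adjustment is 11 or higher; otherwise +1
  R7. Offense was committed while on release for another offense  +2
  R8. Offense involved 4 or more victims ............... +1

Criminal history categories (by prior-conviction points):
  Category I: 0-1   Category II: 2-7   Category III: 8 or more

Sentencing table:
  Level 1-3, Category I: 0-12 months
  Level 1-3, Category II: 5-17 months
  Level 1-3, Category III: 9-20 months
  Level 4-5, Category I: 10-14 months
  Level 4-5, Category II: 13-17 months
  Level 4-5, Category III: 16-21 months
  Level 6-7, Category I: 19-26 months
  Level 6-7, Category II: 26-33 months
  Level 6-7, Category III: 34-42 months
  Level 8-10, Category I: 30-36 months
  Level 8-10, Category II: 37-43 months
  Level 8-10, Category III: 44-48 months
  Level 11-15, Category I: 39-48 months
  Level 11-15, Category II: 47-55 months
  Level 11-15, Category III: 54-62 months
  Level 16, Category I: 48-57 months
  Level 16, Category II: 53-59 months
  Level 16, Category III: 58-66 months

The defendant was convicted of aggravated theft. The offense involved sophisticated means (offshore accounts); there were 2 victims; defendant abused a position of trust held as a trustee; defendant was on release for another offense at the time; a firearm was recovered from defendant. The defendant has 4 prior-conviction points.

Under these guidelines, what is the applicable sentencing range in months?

47-55 months

Base offense level for aggravated theft: 5.
R1 does not apply.
R2 applies (level before this adjustment is 5 < 10, so +1): 5 + 1 = 6.
R3 does not apply.
R4 applies: 6 + 2 = 8.
R5 does not apply.
R6 applies (level before this adjustment is 8 < 11, so +1): 8 + 1 = 9.
R7 applies: 9 + 2 = 11.
R8 does not apply.
Final offense level: 11.
Criminal history: 4 prior points → Category II (2-7).
Level 11 falls in the 11-15 band.
Grid: Level 11-15 × Category II = 47-55 months.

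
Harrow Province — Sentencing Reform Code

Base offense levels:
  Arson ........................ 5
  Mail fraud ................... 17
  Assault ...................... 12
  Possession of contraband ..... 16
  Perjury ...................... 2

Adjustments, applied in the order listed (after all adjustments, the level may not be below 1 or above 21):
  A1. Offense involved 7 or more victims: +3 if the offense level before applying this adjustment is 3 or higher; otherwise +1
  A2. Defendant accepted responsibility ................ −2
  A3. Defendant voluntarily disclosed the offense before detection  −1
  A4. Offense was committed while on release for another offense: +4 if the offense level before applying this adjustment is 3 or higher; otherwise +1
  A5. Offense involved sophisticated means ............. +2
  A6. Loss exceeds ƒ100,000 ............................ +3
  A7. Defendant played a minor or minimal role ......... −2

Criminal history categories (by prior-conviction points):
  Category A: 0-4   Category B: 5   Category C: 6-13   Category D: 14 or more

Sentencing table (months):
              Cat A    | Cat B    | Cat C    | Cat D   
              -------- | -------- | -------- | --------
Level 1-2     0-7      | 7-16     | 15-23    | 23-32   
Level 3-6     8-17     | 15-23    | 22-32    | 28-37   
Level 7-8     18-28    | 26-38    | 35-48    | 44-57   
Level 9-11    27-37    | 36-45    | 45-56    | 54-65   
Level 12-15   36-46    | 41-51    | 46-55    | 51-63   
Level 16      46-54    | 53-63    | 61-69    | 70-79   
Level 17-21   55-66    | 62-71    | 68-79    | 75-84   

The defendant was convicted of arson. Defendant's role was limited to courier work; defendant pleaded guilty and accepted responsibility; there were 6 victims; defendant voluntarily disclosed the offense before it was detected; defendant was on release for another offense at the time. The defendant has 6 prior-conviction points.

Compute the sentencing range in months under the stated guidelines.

Base offense level for arson: 5.
A1 does not apply.
A2 applies: 5 − 2 = 3.
A3 applies: 3 − 1 = 2.
A4 applies (level before this adjustment is 2 < 3, so +1): 2 + 1 = 3.
A7 applies: 3 − 2 = 1.
Final offense level: 1.
Criminal history: 6 prior points → Category C (6-13).
Level 1 falls in the 1-2 band.
Grid: Level 1-2 × Category C = 15-23 months.

15-23 months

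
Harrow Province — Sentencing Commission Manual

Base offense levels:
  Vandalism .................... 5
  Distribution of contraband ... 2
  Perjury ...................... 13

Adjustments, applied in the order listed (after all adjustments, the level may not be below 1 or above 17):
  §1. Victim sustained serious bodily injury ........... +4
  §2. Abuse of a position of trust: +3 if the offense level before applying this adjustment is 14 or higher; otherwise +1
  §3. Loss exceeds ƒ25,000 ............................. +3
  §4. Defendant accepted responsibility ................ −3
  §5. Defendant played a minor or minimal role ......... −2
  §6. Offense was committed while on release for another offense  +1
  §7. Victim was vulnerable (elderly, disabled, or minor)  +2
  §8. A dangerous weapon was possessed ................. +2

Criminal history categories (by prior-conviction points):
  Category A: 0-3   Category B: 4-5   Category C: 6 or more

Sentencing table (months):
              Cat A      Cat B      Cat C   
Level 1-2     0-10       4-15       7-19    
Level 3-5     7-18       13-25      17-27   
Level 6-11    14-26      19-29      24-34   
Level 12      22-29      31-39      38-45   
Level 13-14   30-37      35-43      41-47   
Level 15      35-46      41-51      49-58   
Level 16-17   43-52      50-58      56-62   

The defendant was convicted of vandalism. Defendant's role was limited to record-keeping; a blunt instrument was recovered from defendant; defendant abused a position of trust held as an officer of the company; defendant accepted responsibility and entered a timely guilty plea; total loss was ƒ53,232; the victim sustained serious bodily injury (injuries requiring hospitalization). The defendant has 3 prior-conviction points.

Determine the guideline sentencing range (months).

14-26 months

Base offense level for vandalism: 5.
§1 applies: 5 + 4 = 9.
§2 applies (level before this adjustment is 9 < 14, so +1): 9 + 1 = 10.
§3 applies: 10 + 3 = 13.
§4 applies: 13 − 3 = 10.
§5 applies: 10 − 2 = 8.
§8 applies: 8 + 2 = 10.
Final offense level: 10.
Criminal history: 3 prior points → Category A (0-3).
Level 10 falls in the 6-11 band.
Grid: Level 6-11 × Category A = 14-26 months.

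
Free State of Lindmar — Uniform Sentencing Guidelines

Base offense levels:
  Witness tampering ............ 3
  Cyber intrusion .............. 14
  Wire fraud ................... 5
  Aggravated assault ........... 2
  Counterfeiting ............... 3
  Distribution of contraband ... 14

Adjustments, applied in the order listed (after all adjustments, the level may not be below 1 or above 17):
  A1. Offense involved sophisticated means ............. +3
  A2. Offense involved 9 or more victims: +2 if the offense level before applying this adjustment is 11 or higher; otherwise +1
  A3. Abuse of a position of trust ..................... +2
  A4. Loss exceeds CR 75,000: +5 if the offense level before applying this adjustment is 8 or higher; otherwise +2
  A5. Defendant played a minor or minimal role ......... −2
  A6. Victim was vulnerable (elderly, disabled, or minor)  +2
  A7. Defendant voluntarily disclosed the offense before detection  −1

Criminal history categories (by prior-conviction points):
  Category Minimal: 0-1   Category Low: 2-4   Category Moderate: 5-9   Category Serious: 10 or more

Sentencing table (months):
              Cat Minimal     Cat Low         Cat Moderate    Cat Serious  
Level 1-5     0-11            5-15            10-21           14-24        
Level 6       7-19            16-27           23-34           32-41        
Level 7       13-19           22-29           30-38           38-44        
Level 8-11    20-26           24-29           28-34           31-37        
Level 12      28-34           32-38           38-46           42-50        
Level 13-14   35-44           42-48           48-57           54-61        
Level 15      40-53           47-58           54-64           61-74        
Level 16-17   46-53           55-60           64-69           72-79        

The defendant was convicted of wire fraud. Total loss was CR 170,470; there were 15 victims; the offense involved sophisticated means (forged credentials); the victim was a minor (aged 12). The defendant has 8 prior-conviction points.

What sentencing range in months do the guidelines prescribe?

Base offense level for wire fraud: 5.
A1 applies: 5 + 3 = 8.
A2 applies (level before this adjustment is 8 < 11, so +1): 8 + 1 = 9.
A4 applies (level before this adjustment is 9 ≥ 8, so +5): 9 + 5 = 14.
A5 does not apply.
A6 applies: 14 + 2 = 16.
Final offense level: 16.
Criminal history: 8 prior points → Category Moderate (5-9).
Level 16 falls in the 16-17 band.
Grid: Level 16-17 × Category Moderate = 64-69 months.

64-69 months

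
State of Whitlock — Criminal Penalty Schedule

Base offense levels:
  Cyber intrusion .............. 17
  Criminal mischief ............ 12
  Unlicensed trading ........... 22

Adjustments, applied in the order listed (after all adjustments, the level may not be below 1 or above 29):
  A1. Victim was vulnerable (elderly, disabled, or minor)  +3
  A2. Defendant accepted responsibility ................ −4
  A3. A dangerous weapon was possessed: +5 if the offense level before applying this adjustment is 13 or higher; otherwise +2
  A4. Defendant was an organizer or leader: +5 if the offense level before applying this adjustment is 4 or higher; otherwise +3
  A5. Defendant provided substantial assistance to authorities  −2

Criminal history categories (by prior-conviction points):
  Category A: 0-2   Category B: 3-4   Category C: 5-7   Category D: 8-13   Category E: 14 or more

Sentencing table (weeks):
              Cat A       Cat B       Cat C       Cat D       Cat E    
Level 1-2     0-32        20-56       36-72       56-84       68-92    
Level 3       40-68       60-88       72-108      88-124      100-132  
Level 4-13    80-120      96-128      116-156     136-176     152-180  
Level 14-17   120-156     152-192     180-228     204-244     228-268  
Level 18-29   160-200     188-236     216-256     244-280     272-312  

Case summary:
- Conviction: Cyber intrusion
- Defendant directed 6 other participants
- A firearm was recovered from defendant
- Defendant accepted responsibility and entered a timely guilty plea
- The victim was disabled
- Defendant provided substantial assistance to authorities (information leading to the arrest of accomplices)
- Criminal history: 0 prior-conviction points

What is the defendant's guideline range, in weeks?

160-200 weeks

Base offense level for cyber intrusion: 17.
A1 applies: 17 + 3 = 20.
A2 applies: 20 − 4 = 16.
A3 applies (level before this adjustment is 16 ≥ 13, so +5): 16 + 5 = 21.
A4 applies (level before this adjustment is 21 ≥ 4, so +5): 21 + 5 = 26.
A5 applies: 26 − 2 = 24.
Final offense level: 24.
Criminal history: 0 prior points → Category A (0-2).
Level 24 falls in the 18-29 band.
Grid: Level 18-29 × Category A = 160-200 weeks.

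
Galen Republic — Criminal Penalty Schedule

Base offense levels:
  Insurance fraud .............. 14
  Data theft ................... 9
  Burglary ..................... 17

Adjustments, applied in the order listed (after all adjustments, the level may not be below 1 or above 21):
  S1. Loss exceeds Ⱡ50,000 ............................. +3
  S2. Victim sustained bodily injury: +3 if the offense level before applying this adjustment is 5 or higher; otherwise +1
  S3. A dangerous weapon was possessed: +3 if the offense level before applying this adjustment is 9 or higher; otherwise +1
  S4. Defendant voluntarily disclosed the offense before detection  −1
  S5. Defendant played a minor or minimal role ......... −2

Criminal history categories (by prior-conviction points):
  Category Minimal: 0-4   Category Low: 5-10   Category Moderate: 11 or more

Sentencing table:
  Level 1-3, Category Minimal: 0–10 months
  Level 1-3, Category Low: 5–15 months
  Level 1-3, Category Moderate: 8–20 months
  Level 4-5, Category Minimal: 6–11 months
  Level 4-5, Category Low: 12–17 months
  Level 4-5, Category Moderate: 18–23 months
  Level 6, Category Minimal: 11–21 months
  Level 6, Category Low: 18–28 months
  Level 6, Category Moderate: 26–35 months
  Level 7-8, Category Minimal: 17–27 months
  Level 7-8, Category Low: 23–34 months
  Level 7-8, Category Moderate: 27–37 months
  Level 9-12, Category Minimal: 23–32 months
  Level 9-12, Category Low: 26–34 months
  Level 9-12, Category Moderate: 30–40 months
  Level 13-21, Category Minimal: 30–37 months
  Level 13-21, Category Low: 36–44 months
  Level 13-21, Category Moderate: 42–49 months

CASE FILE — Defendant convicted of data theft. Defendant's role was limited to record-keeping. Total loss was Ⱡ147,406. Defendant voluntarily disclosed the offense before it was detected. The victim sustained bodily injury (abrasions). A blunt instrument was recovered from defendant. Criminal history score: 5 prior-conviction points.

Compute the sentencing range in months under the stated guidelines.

Base offense level for data theft: 9.
S1 applies: 9 + 3 = 12.
S2 applies (level before this adjustment is 12 ≥ 5, so +3): 12 + 3 = 15.
S3 applies (level before this adjustment is 15 ≥ 9, so +3): 15 + 3 = 18.
S4 applies: 18 − 1 = 17.
S5 applies: 17 − 2 = 15.
Final offense level: 15.
Criminal history: 5 prior points → Category Low (5-10).
Level 15 falls in the 13-21 band.
Grid: Level 13-21 × Category Low = 36-44 months.

36-44 months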